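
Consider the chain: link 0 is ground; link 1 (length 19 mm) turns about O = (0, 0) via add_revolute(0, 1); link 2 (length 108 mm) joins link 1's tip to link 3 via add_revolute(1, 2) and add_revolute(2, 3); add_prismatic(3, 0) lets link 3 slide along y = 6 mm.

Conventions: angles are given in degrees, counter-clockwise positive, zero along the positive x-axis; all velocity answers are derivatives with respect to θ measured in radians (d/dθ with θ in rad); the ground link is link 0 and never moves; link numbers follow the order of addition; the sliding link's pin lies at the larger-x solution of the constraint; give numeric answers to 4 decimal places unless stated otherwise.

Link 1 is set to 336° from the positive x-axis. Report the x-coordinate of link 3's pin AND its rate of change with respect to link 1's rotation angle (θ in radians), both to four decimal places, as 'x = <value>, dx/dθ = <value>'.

geometry: r = 19 mm, L = 108 mm, e = 6 mm
crank pin P = (r cos θ, r sin θ) = (17.357364, -7.727996)
h = r sin θ − e = -7.727996 − 6 = -13.727996
x = r cos θ + √(L² − h²) = 17.357364 + 107.123957 = 124.481320
dx/dθ = −r sin θ − h·r cos θ/√(L² − h²) (θ in radians; h = -13.727996) = 9.952352

x = 124.4813, dx/dθ = 9.9524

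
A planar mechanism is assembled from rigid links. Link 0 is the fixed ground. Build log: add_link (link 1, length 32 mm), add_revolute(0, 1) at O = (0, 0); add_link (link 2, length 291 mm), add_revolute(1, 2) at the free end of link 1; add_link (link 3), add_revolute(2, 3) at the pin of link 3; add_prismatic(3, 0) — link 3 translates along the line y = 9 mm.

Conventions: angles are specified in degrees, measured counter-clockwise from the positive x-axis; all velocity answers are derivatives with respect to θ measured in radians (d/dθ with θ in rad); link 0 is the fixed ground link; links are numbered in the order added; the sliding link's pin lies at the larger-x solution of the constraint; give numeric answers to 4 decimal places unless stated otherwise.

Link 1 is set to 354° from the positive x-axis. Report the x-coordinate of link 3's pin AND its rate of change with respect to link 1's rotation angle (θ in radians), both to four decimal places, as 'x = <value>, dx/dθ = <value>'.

geometry: r = 32 mm, L = 291 mm, e = 9 mm
crank pin P = (r cos θ, r sin θ) = (31.824701, -3.344911)
h = r sin θ − e = -3.344911 − 9 = -12.344911
x = r cos θ + √(L² − h²) = 31.824701 + 290.738032 = 322.562733
dx/dθ = −r sin θ − h·r cos θ/√(L² − h²) (θ in radians; h = -12.344911) = 4.696207

x = 322.5627, dx/dθ = 4.6962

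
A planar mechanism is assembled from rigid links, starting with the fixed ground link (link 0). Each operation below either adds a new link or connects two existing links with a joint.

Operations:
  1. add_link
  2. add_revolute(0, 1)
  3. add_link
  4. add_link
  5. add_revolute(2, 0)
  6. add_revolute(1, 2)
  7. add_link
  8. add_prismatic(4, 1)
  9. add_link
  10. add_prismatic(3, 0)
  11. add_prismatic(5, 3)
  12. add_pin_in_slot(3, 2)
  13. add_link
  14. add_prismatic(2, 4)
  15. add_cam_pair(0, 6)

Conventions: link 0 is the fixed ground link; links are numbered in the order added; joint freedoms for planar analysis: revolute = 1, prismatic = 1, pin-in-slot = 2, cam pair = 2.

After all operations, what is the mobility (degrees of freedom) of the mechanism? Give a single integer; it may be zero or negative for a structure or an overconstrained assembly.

ground; <1,0,0>
#1 <2,0,0>
R:0↔1 J1 <2,1,0>
#2 <3,1,0>
#3 <4,1,0>
R:2↔0 J1 <4,2,0>
R:1↔2 J1 <4,3,0>
#4 <5,3,0>
P:4↔1 J1 <5,4,0>
#5 <6,4,0>
P:3↔0 J1 <6,5,0>
P:5↔3 J1 <6,6,0>
PS:3↔2 J2 <6,6,1>
#6 <7,6,1>
P:2↔4 J1 <7,7,1>
C:0↔6 J2 <7,7,2>
3×6 − 2×7 − 1×2 = 2

M = 2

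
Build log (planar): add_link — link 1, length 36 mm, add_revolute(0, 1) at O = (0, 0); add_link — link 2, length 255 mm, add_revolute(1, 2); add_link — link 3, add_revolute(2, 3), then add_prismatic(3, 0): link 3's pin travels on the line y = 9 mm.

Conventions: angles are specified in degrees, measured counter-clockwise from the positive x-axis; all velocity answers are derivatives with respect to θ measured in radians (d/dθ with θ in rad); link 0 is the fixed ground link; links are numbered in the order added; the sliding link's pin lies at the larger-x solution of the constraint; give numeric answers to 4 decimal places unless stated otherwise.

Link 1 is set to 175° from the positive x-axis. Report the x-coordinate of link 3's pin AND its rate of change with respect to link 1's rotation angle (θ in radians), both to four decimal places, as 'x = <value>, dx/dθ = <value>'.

geometry: r = 36 mm, L = 255 mm, e = 9 mm
crank pin P = (r cos θ, r sin θ) = (-35.863009, 3.137607)
h = r sin θ − e = 3.137607 − 9 = -5.862393
x = r cos θ + √(L² − h²) = -35.863009 + 254.932604 = 219.069594
dx/dθ = −r sin θ − h·r cos θ/√(L² − h²) (θ in radians; h = -5.862393) = -3.962307

x = 219.0696, dx/dθ = -3.9623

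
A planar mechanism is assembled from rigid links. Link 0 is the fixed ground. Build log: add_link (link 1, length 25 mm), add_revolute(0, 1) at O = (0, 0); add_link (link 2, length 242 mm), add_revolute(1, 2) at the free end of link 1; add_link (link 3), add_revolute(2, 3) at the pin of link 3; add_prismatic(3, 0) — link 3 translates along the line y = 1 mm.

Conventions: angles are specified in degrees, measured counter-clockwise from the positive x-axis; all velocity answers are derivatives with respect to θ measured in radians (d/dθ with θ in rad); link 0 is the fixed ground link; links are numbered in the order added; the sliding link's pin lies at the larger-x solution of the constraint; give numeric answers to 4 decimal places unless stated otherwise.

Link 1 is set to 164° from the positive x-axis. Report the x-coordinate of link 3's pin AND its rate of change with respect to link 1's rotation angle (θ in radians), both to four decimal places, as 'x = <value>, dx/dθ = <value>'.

geometry: r = 25 mm, L = 242 mm, e = 1 mm
crank pin P = (r cos θ, r sin θ) = (-24.031542, 6.890934)
h = r sin θ − e = 6.890934 − 1 = 5.890934
x = r cos θ + √(L² − h²) = -24.031542 + 241.928289 = 217.896746
dx/dθ = −r sin θ − h·r cos θ/√(L² − h²) (θ in radians; h = 5.890934) = -6.305768

x = 217.8967, dx/dθ = -6.3058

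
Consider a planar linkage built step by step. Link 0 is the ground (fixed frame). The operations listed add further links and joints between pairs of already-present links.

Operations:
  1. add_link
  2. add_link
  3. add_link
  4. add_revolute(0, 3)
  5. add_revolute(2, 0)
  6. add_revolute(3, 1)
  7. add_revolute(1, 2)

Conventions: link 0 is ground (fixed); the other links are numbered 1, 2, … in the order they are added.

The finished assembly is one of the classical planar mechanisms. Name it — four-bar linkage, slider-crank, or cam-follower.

links: 4 (incl. ground); joints: 4 revolute, 0 prismatic, 0 higher (cam) pair, forming one closed loop
4 links in a single 4R loop → four-bar linkage

four-bar linkage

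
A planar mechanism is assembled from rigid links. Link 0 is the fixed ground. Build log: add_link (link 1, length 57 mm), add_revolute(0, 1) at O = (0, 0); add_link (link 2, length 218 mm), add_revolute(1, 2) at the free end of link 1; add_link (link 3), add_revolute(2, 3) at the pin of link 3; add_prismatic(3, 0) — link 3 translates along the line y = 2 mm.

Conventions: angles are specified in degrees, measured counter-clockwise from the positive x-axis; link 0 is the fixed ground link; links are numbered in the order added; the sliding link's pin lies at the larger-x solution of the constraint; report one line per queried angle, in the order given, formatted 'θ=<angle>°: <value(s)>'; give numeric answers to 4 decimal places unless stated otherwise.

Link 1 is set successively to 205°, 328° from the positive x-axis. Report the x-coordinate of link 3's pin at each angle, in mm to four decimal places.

geometry: r = 57 mm, L = 218 mm, e = 2 mm
θ=205°: crank pin P = (r cos θ, r sin θ) = (-51.659544, -24.089241)
θ=205°: h = r sin θ − e = -24.089241 − 2 = -26.089241
θ=205°: x = r cos θ + √(L² − h²) = -51.659544 + 216.433250 = 164.773706
θ=328°: crank pin P = (r cos θ, r sin θ) = (48.338741, -30.205398)
θ=328°: h = r sin θ − e = -30.205398 − 2 = -32.205398
θ=328°: x = r cos θ + √(L² − h²) = 48.338741 + 215.608006 = 263.946748

θ=205°: 164.7737
θ=328°: 263.9467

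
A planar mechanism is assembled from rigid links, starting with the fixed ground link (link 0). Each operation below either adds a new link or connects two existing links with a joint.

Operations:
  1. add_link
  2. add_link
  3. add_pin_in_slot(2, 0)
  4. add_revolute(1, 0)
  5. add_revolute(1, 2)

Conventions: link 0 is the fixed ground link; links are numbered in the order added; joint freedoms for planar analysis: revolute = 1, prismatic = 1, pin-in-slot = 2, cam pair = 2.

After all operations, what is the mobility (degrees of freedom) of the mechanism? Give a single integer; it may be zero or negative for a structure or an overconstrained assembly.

link 0 = ground. State L|J1|J2 = 1|0|0
+link1  2|0|0
+link2  3|0|0
PS(2,0) f=2→J2  3|0|1
R(1,0) f=1→J1  3|1|1
R(1,2) f=1→J1  3|2|1
M = 3(3−1)−2·2−1 = 6−4−1 = 1

M = 1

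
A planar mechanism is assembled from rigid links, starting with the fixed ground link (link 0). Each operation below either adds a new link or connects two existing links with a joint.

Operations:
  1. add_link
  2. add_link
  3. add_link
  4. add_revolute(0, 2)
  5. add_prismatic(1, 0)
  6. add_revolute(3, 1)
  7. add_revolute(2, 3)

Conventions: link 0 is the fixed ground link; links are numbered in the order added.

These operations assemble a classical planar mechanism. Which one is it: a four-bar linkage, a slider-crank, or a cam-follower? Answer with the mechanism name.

links: 4 (incl. ground); joints: 3 revolute, 1 prismatic, 0 higher (cam) pair, forming one closed loop
4 links, 3 revolutes + 1 prismatic in one loop → slider-crank

slider-crank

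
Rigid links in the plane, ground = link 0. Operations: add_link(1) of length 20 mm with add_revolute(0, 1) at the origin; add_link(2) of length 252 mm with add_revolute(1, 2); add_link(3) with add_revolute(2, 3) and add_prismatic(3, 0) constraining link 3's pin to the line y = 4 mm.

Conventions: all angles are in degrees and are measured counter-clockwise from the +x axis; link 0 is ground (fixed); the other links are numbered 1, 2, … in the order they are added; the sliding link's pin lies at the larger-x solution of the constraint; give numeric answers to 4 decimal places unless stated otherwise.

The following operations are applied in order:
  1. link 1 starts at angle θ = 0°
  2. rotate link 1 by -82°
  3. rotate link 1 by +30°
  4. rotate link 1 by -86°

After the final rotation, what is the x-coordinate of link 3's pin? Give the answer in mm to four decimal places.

geometry: r = 20 mm, L = 252 mm, e = 4 mm; θ starts at 0°
rotate link 1 by -82°: θ ← 0° -82° = -82°
rotate link 1 by +30°: θ ← -82° +30° = -52°
rotate link 1 by -86°: θ ← -52° -86° = -138°
crank pin P = (r cos θ, r sin θ) = (-14.862897, -13.382612)
h = r sin θ − e = -13.382612 − 4 = -17.382612
x = r cos θ + √(L² − h²) = -14.862897 + 251.399771 = 236.536874

236.5369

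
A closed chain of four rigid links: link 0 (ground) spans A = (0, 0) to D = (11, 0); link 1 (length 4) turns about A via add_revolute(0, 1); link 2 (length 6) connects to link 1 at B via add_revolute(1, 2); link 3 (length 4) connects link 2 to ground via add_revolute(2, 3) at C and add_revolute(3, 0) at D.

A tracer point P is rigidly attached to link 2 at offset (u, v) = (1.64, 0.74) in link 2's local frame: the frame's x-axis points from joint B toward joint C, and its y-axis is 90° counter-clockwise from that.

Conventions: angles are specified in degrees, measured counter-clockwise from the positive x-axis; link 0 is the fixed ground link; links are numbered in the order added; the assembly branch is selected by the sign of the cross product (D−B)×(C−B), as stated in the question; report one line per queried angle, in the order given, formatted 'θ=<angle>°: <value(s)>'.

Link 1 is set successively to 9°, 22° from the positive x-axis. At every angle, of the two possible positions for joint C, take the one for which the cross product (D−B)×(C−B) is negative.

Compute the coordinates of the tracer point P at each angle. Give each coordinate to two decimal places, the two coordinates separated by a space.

A=(0,0), D=(11.00,0)
θ=9°: B = A + 4.00·(cos9°, sin9°) = (3.9508, 0.6257)
θ=9°: |BD| = 7.0770
θ=9°: circle(B,6.00) ∩ circle(D,4.00): a=4.9515, h=3.3886
θ=9°:   candidates: C₊=(9.1825,3.5632) cross=23.981; C₋=(8.5833,-3.1874) cross=-23.981
θ=9°:   branch - wants cross < 0 → take C=(8.5833,-3.1874) (cross=-23.981)
θ=9°: ex = (C−B)/|BC| = (0.7721,-0.6355); ey = (0.6355,0.7721)
θ=9°: P = B + 1.64·ex + 0.74·ey = (5.6873,0.1548)
θ=22°: B = A + 4.00·(cos22°, sin22°) = (3.7087, 1.4984)
θ=22°: |BD| = 7.4436
θ=22°: circle(B,6.00) ∩ circle(D,4.00): a=5.0652, h=3.2161
θ=22°:   candidates: C₊=(9.3177,3.6290) cross=23.939; C₋=(8.0229,-2.6715) cross=-23.939
θ=22°:   branch - wants cross < 0 → take C=(8.0229,-2.6715) (cross=-23.939)
θ=22°: ex = (C−B)/|BC| = (0.7190,-0.6950); ey = (0.6950,0.7190)
θ=22°: P = B + 1.64·ex + 0.74·ey = (5.4022,0.8907)

θ=9°: 5.69 0.15
θ=22°: 5.40 0.89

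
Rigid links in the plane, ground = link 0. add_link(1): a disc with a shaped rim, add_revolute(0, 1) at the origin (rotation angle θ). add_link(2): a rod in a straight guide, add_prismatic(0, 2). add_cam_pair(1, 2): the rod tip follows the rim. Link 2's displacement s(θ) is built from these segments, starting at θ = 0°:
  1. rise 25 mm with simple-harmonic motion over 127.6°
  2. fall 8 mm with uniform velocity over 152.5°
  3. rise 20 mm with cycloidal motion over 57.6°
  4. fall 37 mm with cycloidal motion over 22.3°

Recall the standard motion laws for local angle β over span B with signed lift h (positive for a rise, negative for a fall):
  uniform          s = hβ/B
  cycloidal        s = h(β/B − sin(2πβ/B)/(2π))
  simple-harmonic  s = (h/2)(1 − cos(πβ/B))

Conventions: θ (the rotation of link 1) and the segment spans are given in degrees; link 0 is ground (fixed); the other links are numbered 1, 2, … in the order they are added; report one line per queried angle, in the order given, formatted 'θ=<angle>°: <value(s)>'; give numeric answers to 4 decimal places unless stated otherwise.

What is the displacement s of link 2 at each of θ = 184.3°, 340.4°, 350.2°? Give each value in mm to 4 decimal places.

segment 1 (0° to 127.6°, simple-harmonic, h = 25) is passed completely: s = 0.0000 + (25) = 25.0000
θ = 184.3° falls in segment 2 (127.6° to 280.1°, uniform, h = -8): β = 184.3 − 127.6 = 56.7°, B = 152.5°; Δs = -8·56.7/152.5 = -2.9744; s = 25.0000 − 2.9744 = 22.0256
segment 2 (127.6° to 280.1°, uniform, h = -8) is passed completely: s = 25.0000 + (-8) = 17.0000
segment 3 (280.1° to 337.7°, cycloidal, h = 20) is passed completely: s = 17.0000 + (20) = 37.0000
θ = 340.4° falls in segment 4 (337.7° to 360°, cycloidal, h = -37): β = 340.4 − 337.7 = 2.7°, B = 22.3°; Δs = -37·(0.1211 − sin(2π·0.1211)/(2π)) = -0.4198; s = 37.0000 − 0.4198 = 36.5802
θ = 350.2° falls in segment 4 (337.7° to 360°, cycloidal, h = -37): β = 350.2 − 337.7 = 12.5°, B = 22.3°; Δs = -37·(0.5605 − sin(2π·0.5605)/(2π)) = -22.9262; s = 37.0000 − 22.9262 = 14.0738

θ=184.3°: 22.0256
θ=340.4°: 36.5802
θ=350.2°: 14.0738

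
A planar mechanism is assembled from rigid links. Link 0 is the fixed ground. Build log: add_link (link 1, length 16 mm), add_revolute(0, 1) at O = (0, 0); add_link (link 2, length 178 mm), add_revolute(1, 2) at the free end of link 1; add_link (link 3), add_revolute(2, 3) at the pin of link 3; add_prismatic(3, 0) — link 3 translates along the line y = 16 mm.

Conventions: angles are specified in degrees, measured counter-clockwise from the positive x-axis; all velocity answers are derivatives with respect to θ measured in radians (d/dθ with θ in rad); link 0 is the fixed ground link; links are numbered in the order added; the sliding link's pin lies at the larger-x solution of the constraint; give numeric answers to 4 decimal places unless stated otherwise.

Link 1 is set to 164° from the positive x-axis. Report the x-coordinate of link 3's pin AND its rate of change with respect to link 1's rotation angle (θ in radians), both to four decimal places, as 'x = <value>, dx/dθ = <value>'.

geometry: r = 16 mm, L = 178 mm, e = 16 mm
crank pin P = (r cos θ, r sin θ) = (-15.380187, 4.410198)
h = r sin θ − e = 4.410198 − 16 = -11.589802
x = r cos θ + √(L² − h²) = -15.380187 + 177.622286 = 162.242099
dx/dθ = −r sin θ − h·r cos θ/√(L² − h²) (θ in radians; h = -11.589802) = -5.413750

x = 162.2421, dx/dθ = -5.4138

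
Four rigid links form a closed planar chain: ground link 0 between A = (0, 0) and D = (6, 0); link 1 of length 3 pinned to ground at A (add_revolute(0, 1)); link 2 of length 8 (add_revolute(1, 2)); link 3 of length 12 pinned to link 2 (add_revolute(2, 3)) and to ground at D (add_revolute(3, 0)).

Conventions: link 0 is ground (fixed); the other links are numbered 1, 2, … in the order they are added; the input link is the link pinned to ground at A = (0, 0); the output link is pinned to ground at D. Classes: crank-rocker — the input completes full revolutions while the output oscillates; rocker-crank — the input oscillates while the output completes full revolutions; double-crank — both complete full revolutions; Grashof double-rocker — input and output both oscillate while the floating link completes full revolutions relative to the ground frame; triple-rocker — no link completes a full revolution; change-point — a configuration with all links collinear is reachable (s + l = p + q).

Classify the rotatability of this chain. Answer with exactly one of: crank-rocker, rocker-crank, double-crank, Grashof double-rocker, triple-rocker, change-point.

lengths: ground=6, input=3, coupler=8, output=12
sorted: s=3 (shortest), l=12 (longest), p+q=14
s + l = 15 vs p + q = 14
s + l > p + q → non-Grashof → no link fully rotates → triple-rocker

triple-rocker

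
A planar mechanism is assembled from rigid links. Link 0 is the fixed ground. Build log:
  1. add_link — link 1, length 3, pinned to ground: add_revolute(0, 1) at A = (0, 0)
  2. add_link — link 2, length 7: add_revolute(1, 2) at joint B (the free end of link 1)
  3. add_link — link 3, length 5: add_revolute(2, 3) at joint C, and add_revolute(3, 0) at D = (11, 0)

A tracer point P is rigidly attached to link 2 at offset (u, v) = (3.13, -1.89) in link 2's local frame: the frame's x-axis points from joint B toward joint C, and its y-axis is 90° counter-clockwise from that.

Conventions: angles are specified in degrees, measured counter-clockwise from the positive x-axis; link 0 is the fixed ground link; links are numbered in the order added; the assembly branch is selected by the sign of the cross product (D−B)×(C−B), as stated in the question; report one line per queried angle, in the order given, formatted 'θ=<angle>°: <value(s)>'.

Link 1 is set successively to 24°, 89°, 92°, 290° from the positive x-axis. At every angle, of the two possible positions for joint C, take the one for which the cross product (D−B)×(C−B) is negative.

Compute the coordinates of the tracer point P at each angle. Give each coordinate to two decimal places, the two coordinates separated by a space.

A=(0,0), D=(11.00,0)
θ=24°: B = A + 3.00·(cos24°, sin24°) = (2.7406, 1.2202)
θ=24°: |BD| = 8.3490
θ=24°: circle(B,7.00) ∩ circle(D,5.00): a=5.6118, h=4.1842
θ=24°:   candidates: C₊=(8.9037,4.5393) cross=34.934; C₋=(7.6807,-3.7392) cross=-34.934
θ=24°:   branch - wants cross < 0 → take C=(7.6807,-3.7392) (cross=-34.934)
θ=24°: ex = (C−B)/|BC| = (0.7057,-0.7085); ey = (0.7085,0.7057)
θ=24°: P = B + 3.13·ex + -1.89·ey = (3.6105,-2.3312)
θ=89°: B = A + 3.00·(cos89°, sin89°) = (0.0524, 2.9995)
θ=89°: |BD| = 11.3511
θ=89°: circle(B,7.00) ∩ circle(D,5.00): a=6.7327, h=1.9158
θ=89°:   candidates: C₊=(7.0520,3.0681) cross=21.747; C₋=(6.0395,-0.6273) cross=-21.747
θ=89°:   branch - wants cross < 0 → take C=(6.0395,-0.6273) (cross=-21.747)
θ=89°: ex = (C−B)/|BC| = (0.8553,-0.5181); ey = (0.5181,0.8553)
θ=89°: P = B + 3.13·ex + -1.89·ey = (1.7502,-0.2387)
θ=92°: B = A + 3.00·(cos92°, sin92°) = (-0.1047, 2.9982)
θ=92°: |BD| = 11.5023
θ=92°: circle(B,7.00) ∩ circle(D,5.00): a=6.7944, h=1.6840
θ=92°:   candidates: C₊=(6.8938,2.8529) cross=19.370; C₋=(6.0159,-0.3986) cross=-19.370
θ=92°:   branch - wants cross < 0 → take C=(6.0159,-0.3986) (cross=-19.370)
θ=92°: ex = (C−B)/|BC| = (0.8744,-0.4853); ey = (0.4853,0.8744)
θ=92°: P = B + 3.13·ex + -1.89·ey = (1.7150,-0.1732)
θ=290°: B = A + 3.00·(cos290°, sin290°) = (1.0261, -2.8191)
θ=290°: |BD| = 10.3647
θ=290°: circle(B,7.00) ∩ circle(D,5.00): a=6.3401, h=2.9670
θ=290°:   candidates: C₊=(6.3202,1.7605) cross=30.752; C₋=(7.9341,-3.9497) cross=-30.752
θ=290°:   branch - wants cross < 0 → take C=(7.9341,-3.9497) (cross=-30.752)
θ=290°: ex = (C−B)/|BC| = (0.9869,-0.1615); ey = (0.1615,0.9869)
θ=290°: P = B + 3.13·ex + -1.89·ey = (3.8097,-5.1898)

θ=24°: 3.61 -2.33
θ=89°: 1.75 -0.24
θ=92°: 1.71 -0.17
θ=290°: 3.81 -5.19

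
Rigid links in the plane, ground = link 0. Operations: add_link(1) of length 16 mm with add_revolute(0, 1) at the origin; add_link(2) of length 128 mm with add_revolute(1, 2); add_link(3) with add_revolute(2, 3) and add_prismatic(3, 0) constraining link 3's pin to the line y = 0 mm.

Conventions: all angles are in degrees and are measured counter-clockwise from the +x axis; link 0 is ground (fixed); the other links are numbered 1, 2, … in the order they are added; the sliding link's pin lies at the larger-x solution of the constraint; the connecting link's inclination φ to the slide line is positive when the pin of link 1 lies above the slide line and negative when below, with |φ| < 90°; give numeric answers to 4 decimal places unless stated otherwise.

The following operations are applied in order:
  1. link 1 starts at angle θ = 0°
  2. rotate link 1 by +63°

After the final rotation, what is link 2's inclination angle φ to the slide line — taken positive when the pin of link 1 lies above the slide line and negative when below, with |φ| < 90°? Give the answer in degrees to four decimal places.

geometry: r = 16 mm, L = 128 mm, e = 0 mm; θ starts at 0°
rotate link 1 by +63°: θ ← 0° +63° = 63°
h = r sin θ − e = 14.256104 − 0 = 14.256104
sin φ = h / L = 14.256104 / 128 = 0.11137582
φ = arcsin(0.11137582) = 6.394631°

6.3946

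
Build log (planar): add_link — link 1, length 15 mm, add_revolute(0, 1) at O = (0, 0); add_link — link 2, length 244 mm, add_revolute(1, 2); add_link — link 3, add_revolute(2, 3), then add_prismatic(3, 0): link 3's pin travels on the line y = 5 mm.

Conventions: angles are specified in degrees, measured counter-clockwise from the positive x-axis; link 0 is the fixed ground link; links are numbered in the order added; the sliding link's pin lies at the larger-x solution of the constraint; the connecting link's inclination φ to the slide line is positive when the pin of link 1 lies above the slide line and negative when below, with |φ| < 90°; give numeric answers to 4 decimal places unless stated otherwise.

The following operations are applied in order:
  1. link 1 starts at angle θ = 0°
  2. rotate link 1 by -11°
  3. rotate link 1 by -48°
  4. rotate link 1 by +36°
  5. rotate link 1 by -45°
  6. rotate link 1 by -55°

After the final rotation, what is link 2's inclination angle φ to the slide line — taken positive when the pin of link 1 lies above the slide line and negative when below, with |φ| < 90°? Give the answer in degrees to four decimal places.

geometry: r = 15 mm, L = 244 mm, e = 5 mm; θ starts at 0°
rotate link 1 by -11°: θ ← 0° -11° = -11°
rotate link 1 by -48°: θ ← -11° -48° = -59°
rotate link 1 by +36°: θ ← -59° +36° = -23°
rotate link 1 by -45°: θ ← -23° -45° = -68°
rotate link 1 by -55°: θ ← -68° -55° = -123°
h = r sin θ − e = -12.580059 − 5 = -17.580059
sin φ = h / L = -17.580059 / 244 = -0.07204942
φ = arcsin(-0.07204942) = -4.131708°

-4.1317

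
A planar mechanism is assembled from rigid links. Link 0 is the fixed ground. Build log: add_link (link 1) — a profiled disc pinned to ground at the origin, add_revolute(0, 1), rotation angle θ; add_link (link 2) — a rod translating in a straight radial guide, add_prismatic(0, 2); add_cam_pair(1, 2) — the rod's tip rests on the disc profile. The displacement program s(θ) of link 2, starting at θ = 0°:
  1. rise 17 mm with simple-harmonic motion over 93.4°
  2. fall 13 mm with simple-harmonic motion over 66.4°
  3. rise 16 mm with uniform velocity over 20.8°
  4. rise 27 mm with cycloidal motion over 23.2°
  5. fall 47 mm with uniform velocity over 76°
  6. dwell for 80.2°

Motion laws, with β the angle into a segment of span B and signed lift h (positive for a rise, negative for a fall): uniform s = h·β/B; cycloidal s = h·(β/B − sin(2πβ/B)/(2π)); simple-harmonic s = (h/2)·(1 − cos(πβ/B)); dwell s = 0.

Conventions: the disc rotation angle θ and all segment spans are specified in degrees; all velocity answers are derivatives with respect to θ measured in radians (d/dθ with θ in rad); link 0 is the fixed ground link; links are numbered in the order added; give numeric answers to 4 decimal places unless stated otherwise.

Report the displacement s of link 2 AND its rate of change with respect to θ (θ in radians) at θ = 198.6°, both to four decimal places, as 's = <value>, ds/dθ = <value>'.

seg 1 [0°–93.4°] simple-harmonic, h=17: full span → s += 17 → s = 17.0000
seg 2 [93.4°–159.8°] simple-harmonic, h=-13: full span → s += -13 → s = 4.0000
seg 3 [159.8°–180.6°] uniform, h=16: full span → s += 16 → s = 20.0000
seg 4 [180.6°–203.8°] cycloidal, h=27: θ=198.6° here. β=18, B=23.2. 27·(0.7759 − sin(2π·0.7759)/(2π)) = 25.1889 → s = 45.1889
velocity in seg [180.6°–203.8°] (cycloidal), θ in radians: β = 18° = 0.3142 rad, B = 23.2° = 0.4049 rad; ds/dθ = (h/B)(1 − cos(2πβ/B)) = (27/0.4049)(1 − cos(2π·0.7759)) = 55.892739 mm/rad

s = 45.1889, ds/dθ = 55.8927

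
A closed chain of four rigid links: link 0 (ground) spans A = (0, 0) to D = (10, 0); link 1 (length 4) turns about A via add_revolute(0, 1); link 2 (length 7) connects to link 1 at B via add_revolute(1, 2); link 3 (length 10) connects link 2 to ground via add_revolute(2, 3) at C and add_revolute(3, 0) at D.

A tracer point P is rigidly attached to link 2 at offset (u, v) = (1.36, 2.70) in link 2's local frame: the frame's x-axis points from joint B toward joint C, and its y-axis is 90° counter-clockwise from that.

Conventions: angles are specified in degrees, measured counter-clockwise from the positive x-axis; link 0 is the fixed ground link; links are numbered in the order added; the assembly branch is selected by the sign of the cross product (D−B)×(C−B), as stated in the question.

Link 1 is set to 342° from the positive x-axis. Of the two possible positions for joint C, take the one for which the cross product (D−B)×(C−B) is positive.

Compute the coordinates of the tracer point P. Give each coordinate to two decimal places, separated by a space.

A=(0,0), D=(10.00,0)
B = A + 4.00·(cos342°, sin342°) = (3.8042, -1.2361)
|BD| = 6.3179
circle(B,7.00) ∩ circle(D,10.00): a=-0.8772, h=6.9448
  candidates: C₊=(1.5852,5.4029) cross=43.876; C₋=(4.3027,-8.2183) cross=-43.876
  branch + wants cross > 0 → take C=(1.5852,5.4029) (cross=43.876)
ex = (C−B)/|BC| = (-0.3170,0.9484); ey = (-0.9484,-0.3170)
P = B + 1.36·ex + 2.70·ey = (0.8124,-0.8021)

0.81 -0.80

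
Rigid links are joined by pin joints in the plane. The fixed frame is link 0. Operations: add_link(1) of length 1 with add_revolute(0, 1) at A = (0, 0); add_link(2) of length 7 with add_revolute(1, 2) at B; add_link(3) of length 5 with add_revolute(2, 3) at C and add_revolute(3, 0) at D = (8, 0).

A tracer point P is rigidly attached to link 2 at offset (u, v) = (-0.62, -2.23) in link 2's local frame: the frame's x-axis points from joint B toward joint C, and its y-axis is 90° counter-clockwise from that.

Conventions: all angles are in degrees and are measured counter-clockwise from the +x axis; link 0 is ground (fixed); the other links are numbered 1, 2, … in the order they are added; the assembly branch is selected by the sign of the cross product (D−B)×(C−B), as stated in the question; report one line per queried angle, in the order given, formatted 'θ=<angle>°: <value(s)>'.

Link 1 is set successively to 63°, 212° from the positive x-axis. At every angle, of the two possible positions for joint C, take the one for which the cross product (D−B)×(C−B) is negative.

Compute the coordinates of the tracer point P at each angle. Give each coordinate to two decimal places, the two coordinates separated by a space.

A=(0,0), D=(8.00,0)
θ=63°: B = A + 1.00·(cos63°, sin63°) = (0.4540, 0.8910)
θ=63°: |BD| = 7.5984
θ=63°: circle(B,7.00) ∩ circle(D,5.00): a=5.3785, h=4.4802
θ=63°:   candidates: C₊=(6.3207,4.7096) cross=34.042; C₋=(5.2700,-4.1889) cross=-34.042
θ=63°:   branch - wants cross < 0 → take C=(5.2700,-4.1889) (cross=-34.042)
θ=63°: ex = (C−B)/|BC| = (0.6880,-0.7257); ey = (0.7257,0.6880)
θ=63°: P = B + -0.62·ex + -2.23·ey = (-1.5909,-0.1933)
θ=212°: B = A + 1.00·(cos212°, sin212°) = (-0.8480, -0.5299)
θ=212°: |BD| = 8.8639
θ=212°: circle(B,7.00) ∩ circle(D,5.00): a=5.7858, h=3.9402
θ=212°:   candidates: C₊=(4.6918,3.7491) cross=34.925; C₋=(5.1629,-4.1172) cross=-34.925
θ=212°:   branch - wants cross < 0 → take C=(5.1629,-4.1172) (cross=-34.925)
θ=212°: ex = (C−B)/|BC| = (0.8587,-0.5125); ey = (0.5125,0.8587)
θ=212°: P = B + -0.62·ex + -2.23·ey = (-2.5232,-2.1271)

θ=63°: -1.59 -0.19
θ=212°: -2.52 -2.13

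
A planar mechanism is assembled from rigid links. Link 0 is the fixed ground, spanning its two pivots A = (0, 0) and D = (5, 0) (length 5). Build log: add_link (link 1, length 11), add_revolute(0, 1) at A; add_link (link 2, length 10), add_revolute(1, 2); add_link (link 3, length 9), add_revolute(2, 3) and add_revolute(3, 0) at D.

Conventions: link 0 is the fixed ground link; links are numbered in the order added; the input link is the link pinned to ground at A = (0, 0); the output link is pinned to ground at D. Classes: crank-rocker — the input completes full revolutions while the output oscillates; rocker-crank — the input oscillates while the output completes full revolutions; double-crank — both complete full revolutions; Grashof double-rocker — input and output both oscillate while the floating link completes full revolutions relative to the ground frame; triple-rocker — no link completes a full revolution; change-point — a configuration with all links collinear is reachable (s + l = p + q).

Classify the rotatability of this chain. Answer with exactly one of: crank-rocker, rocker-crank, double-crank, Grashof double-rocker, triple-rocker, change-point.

lengths: ground=5, input=11, coupler=10, output=9
sorted: s=5 (shortest), l=11 (longest), p+q=19
s + l = 16 vs p + q = 19
s + l < p + q (Grashof) with shortest = ground link → double-crank

double-crank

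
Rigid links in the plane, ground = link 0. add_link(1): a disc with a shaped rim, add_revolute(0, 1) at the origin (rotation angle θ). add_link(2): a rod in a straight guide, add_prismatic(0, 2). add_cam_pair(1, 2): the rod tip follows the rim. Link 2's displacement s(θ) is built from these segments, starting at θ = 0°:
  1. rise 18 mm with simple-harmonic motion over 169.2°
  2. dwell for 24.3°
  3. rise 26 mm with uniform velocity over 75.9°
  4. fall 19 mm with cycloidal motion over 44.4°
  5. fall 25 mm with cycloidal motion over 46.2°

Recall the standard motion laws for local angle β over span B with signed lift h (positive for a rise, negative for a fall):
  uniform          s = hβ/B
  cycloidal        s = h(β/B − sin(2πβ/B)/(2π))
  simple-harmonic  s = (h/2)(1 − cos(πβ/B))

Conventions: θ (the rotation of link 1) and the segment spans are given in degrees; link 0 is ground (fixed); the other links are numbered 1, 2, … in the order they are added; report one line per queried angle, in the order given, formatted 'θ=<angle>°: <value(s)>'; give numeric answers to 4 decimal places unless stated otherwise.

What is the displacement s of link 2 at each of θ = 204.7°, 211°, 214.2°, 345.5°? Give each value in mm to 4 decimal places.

segment 1 (0° to 169.2°, simple-harmonic, h = 18) is passed completely: s = 0.0000 + (18) = 18.0000
segment 2 (169.2° to 193.5°, dwell): s unchanged at 18.0000
θ = 204.7° falls in segment 3 (193.5° to 269.4°, uniform, h = 26): β = 204.7 − 193.5 = 11.2°, B = 75.9°; Δs = 26·11.2/75.9 = 3.8366; s = 18.0000 + 3.8366 = 21.8366
θ = 211° falls in segment 3 (193.5° to 269.4°, uniform, h = 26): β = 211 − 193.5 = 17.5°, B = 75.9°; Δs = 26·17.5/75.9 = 5.9947; s = 18.0000 + 5.9947 = 23.9947
θ = 214.2° falls in segment 3 (193.5° to 269.4°, uniform, h = 26): β = 214.2 − 193.5 = 20.7°, B = 75.9°; Δs = 26·20.7/75.9 = 7.0909; s = 18.0000 + 7.0909 = 25.0909
segment 3 (193.5° to 269.4°, uniform, h = 26) is passed completely: s = 18.0000 + (26) = 44.0000
segment 4 (269.4° to 313.8°, cycloidal, h = -19) is passed completely: s = 44.0000 + (-19) = 25.0000
θ = 345.5° falls in segment 5 (313.8° to 360°, cycloidal, h = -25): β = 345.5 − 313.8 = 31.7°, B = 46.2°; Δs = -25·(0.6861 − sin(2π·0.6861)/(2π)) = -20.8166; s = 25.0000 − 20.8166 = 4.1834

θ=204.7°: 21.8366
θ=211°: 23.9947
θ=214.2°: 25.0909
θ=345.5°: 4.1834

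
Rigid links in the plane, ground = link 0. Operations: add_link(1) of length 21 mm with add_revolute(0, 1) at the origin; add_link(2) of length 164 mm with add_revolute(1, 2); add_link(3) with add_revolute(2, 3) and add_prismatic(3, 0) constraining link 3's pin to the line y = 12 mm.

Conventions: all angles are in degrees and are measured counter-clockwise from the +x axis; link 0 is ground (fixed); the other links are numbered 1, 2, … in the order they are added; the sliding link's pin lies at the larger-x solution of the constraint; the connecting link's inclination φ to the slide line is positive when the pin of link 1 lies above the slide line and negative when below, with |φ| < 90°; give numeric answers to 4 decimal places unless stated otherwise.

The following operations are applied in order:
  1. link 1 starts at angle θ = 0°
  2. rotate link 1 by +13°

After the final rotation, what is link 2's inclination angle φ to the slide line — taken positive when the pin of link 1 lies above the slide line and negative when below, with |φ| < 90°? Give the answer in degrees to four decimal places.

geometry: r = 21 mm, L = 164 mm, e = 12 mm; θ starts at 0°
rotate link 1 by +13°: θ ← 0° +13° = 13°
h = r sin θ − e = 4.723972 − 12 = -7.276028
sin φ = h / L = -7.276028 / 164 = -0.04436602
φ = arcsin(-0.04436602) = -2.542821°

-2.5428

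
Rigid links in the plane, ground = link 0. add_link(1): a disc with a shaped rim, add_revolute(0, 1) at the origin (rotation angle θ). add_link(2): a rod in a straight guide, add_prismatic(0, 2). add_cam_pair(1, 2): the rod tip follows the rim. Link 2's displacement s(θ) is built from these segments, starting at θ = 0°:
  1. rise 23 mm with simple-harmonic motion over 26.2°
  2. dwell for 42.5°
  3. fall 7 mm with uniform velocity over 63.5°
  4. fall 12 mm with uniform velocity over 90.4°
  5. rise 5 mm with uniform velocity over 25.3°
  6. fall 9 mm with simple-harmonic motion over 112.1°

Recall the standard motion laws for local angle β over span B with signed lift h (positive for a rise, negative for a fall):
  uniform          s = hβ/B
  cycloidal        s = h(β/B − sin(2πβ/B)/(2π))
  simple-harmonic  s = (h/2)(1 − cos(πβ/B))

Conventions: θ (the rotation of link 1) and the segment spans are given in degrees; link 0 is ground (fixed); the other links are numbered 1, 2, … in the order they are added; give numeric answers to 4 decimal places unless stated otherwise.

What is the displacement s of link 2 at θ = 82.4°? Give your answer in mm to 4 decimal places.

segment 1 (0° to 26.2°, simple-harmonic, h = 23) is passed completely: s = 0.0000 + (23) = 23.0000
segment 2 (26.2° to 68.7°, dwell): s unchanged at 23.0000
θ = 82.4° falls in segment 3 (68.7° to 132.2°, uniform, h = -7): β = 82.4 − 68.7 = 13.7°, B = 63.5°; Δs = -7·13.7/63.5 = -1.5102; s = 23.0000 − 1.5102 = 21.4898

21.4898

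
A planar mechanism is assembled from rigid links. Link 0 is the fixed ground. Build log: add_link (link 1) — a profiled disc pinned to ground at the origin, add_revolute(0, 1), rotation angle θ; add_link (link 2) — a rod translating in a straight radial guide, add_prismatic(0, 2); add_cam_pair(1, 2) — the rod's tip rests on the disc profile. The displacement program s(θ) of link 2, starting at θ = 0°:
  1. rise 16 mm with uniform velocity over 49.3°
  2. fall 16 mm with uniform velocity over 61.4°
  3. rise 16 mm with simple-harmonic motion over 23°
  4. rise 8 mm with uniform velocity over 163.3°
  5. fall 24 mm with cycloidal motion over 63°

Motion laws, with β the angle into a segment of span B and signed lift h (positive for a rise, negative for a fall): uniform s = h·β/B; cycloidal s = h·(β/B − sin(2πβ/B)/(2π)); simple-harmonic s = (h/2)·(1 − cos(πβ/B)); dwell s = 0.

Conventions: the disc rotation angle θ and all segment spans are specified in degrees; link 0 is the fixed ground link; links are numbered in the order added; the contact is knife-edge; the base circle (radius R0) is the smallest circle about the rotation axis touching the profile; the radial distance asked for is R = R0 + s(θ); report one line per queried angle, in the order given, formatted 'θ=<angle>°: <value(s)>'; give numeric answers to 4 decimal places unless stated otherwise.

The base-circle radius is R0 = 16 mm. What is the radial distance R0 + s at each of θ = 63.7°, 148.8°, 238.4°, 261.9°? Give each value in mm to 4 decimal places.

seg 1 [0°–49.3°] uniform, h=16: full span → s += 16 → s = 16.0000
seg 2 [49.3°–110.7°] uniform, h=-16: θ=63.7° here. β=14.4, B=61.4. -16·14.4/61.4 = -3.7524 → s = 12.2476
seg 2 [49.3°–110.7°] uniform, h=-16: full span → s += -16 → s = 0.0000
seg 3 [110.7°–133.7°] simple-harmonic, h=16: full span → s += 16 → s = 16.0000
seg 4 [133.7°–297°] uniform, h=8: θ=148.8° here. β=15.1, B=163.3. 8·15.1/163.3 = 0.7397 → s = 16.7397
seg 4 [133.7°–297°] uniform, h=8: θ=238.4° here. β=104.7, B=163.3. 8·104.7/163.3 = 5.1292 → s = 21.1292
seg 4 [133.7°–297°] uniform, h=8: θ=261.9° here. β=128.2, B=163.3. 8·128.2/163.3 = 6.2805 → s = 22.2805
θ=63.7°: R = R0 + s = 16 + 12.2476 = 28.2476
θ=148.8°: R = R0 + s = 16 + 16.7397 = 32.7397
θ=238.4°: R = R0 + s = 16 + 21.1292 = 37.1292
θ=261.9°: R = R0 + s = 16 + 22.2805 = 38.2805

θ=63.7°: 28.2476
θ=148.8°: 32.7397
θ=238.4°: 37.1292
θ=261.9°: 38.2805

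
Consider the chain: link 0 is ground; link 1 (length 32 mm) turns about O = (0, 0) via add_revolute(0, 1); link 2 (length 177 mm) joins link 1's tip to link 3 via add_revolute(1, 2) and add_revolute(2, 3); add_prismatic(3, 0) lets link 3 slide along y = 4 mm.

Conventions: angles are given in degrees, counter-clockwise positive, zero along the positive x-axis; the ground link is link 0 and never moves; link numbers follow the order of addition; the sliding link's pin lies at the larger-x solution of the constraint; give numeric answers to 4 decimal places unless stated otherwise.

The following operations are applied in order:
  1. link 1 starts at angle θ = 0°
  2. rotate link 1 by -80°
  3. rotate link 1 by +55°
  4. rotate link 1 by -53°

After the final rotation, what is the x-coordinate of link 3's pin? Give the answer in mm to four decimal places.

geometry: r = 32 mm, L = 177 mm, e = 4 mm; θ starts at 0°
rotate link 1 by -80°: θ ← 0° -80° = -80°
rotate link 1 by +55°: θ ← -80° +55° = -25°
rotate link 1 by -53°: θ ← -25° -53° = -78°
crank pin P = (r cos θ, r sin θ) = (6.653174, -31.300723)
h = r sin θ − e = -31.300723 − 4 = -35.300723
x = r cos θ + √(L² − h²) = 6.653174 + 173.444109 = 180.097283

180.0973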